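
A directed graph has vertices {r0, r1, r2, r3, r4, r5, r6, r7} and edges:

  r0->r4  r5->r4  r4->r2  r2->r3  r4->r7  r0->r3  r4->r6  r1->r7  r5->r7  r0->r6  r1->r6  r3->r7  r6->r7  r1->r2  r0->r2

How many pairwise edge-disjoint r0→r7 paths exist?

3

Assign every edge capacity 1; by Menger, the answer equals the max flow.
Path r0→r3→r7 (+1); total 1.
Path r0→r4→r7 (+1); total 2.
Path r0→r6→r7 (+1); total 3.
No residual r0→r7 path; max flow = 3.
Certifying cut of size 3: {r0→r4, r0→r6, r3→r7}.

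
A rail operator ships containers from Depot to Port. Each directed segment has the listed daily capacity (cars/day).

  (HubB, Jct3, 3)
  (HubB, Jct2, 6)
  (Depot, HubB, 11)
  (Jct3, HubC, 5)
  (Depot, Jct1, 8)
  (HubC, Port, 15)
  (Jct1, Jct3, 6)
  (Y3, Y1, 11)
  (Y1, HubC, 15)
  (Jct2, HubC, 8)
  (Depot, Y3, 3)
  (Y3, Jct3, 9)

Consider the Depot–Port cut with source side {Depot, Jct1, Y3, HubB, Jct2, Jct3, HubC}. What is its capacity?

Edges leaving {Depot, Jct1, Y3, HubB, Jct2, Jct3, HubC}: Y3→Y1 (11), HubC→Port (15).
Cut capacity = 11 + 15 = 26.

26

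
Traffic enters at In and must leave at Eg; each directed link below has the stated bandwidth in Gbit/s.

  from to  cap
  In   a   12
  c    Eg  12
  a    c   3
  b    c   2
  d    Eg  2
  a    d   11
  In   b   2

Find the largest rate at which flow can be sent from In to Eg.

7

Augment In→a→c→Eg: bottleneck 3, flow now 3.
Augment In→a→d→Eg: bottleneck 2, flow now 5.
Augment In→b→c→Eg: bottleneck 2, flow now 7.
No augmenting path remains; maximum flow = 7.
In the residual graph, reachable from In: {In, a, d}.
Min-cut edges: In→b (2), a→c (3), d→Eg (2); capacity 2 + 3 + 2 = 7.
This cut is saturated, so no flow can exceed 7.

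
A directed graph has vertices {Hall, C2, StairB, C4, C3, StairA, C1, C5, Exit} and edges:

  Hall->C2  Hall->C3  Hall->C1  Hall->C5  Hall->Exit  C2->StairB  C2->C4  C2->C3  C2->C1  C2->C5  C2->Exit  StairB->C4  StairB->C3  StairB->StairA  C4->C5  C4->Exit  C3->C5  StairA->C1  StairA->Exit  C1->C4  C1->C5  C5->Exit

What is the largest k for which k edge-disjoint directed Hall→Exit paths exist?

4

Assign every edge capacity 1; by Menger, the answer equals the max flow.
Path Hall→Exit (+1); total 1.
Path Hall→C2→Exit (+1); total 2.
Path Hall→C5→Exit (+1); total 3.
Path Hall→C1→C4→Exit (+1); total 4.
No residual Hall→Exit path; max flow = 4.
Certifying cut of size 4: {C5→Exit, Hall→C1, Hall→C2, Hall→Exit}.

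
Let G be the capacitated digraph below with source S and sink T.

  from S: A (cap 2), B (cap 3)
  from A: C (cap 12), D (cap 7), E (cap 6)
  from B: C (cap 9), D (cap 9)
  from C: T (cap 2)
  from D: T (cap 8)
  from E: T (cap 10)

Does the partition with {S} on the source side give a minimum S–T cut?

Given cut capacity: 2 + 3 = 5.
Augment S→A→C→T: bottleneck 2, flow now 2.
Augment S→B→D→T: bottleneck 3, flow now 5.
No augmenting path remains; maximum flow = 5.
Cut capacity 5 equals the max flow, so it is a minimum cut.

Yes — it is a minimum cut (capacity 5).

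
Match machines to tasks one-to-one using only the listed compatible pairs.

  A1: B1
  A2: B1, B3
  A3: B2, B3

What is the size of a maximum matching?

Unit-capacity flow: source→left, listed edges, right→sink; max matching = max flow.
Augmenting path A1→B1 (+1); matched 1.
Augmenting path A2→B3 (+1); matched 2.
Augmenting path A3→B2 (+1); matched 3.
No augmenting path remains; maximum matching = 3.
König certificate: {A1, A2, A3} is a vertex cover of size 3 (every listed pair touches it), so no matching can be larger.

3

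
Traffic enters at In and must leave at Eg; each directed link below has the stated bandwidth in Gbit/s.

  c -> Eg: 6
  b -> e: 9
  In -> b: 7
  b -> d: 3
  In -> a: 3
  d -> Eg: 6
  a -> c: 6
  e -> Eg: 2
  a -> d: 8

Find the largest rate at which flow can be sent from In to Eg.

Augment In→a→c→Eg: bottleneck 3, flow now 3.
Augment In→b→d→Eg: bottleneck 3, flow now 6.
Augment In→b→e→Eg: bottleneck 2, flow now 8.
No augmenting path remains; maximum flow = 8.
In the residual graph, reachable from In: {In, b, e}.
Min-cut edges: In→a (3), b→d (3), e→Eg (2); capacity 3 + 3 + 2 = 8.
This cut is saturated, so no flow can exceed 8.

8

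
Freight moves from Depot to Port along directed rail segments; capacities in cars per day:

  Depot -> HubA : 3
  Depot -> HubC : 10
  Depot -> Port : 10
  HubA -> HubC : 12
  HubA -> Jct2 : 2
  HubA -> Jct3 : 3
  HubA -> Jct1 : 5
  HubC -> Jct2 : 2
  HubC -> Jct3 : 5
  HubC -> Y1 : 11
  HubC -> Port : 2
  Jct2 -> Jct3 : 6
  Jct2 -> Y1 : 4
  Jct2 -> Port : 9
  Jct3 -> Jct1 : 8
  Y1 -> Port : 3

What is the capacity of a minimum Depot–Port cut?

Augment Depot→Port: bottleneck 10, flow now 10.
Augment Depot→HubC→Port: bottleneck 2, flow now 12.
Augment Depot→HubA→Jct2→Port: bottleneck 2, flow now 14.
Augment Depot→HubC→Jct2→Port: bottleneck 2, flow now 16.
Augment Depot→HubC→Y1→Port: bottleneck 3, flow now 19.
No augmenting path remains; maximum flow = 19.
By max-flow min-cut, the minimum cut capacity equals the max flow.
In the residual graph, reachable from Depot: {Depot, HubA, HubC, Jct3, Y1, Jct1}.
Min-cut edges: Depot→Port (10), HubA→Jct2 (2), HubC→Jct2 (2), HubC→Port (2), Y1→Port (3); capacity 10 + 2 + 2 + 2 + 3 = 19.

19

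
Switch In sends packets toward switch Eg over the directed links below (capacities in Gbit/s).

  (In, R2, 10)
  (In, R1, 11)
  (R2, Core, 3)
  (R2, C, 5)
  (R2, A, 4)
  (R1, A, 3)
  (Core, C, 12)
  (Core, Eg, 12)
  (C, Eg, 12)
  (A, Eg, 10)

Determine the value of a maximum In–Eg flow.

Augment In→R2→Core→Eg: bottleneck 3, flow now 3.
Augment In→R2→C→Eg: bottleneck 5, flow now 8.
Augment In→R2→A→Eg: bottleneck 2, flow now 10.
Augment In→R1→A→Eg: bottleneck 3, flow now 13.
No augmenting path remains; maximum flow = 13.
In the residual graph, reachable from In: {In, R1}.
Min-cut edges: In→R2 (10), R1→A (3); capacity 10 + 3 = 13.
This cut is saturated, so no flow can exceed 13.

13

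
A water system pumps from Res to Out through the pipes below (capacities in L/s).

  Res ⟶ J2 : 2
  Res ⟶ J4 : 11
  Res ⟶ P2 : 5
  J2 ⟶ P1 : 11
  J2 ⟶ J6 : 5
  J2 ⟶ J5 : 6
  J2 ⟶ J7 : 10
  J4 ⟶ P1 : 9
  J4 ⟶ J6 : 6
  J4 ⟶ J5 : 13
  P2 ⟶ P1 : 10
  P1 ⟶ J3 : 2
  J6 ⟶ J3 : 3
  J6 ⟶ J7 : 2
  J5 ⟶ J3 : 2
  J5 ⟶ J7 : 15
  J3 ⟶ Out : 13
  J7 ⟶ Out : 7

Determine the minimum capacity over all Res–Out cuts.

Augment Res→J2→J7→Out: bottleneck 2, flow now 2.
Augment Res→J4→P1→J3→Out: bottleneck 2, flow now 4.
Augment Res→J4→J6→J3→Out: bottleneck 3, flow now 7.
Augment Res→J4→J6→J7→Out: bottleneck 2, flow now 9.
Augment Res→J4→J5→J3→Out: bottleneck 2, flow now 11.
Augment Res→J4→J5→J7→Out: bottleneck 2, flow now 13.
Augment Res→P2→P1→J4→J5→J7→Out: bottleneck 1, flow now 14. (uses reverse residual edge)
No augmenting path remains; maximum flow = 14.
By max-flow min-cut, the minimum cut capacity equals the max flow.
In the residual graph, reachable from Res: {Res, J2, J4, P2, P1, J6, J5, J7}.
Min-cut edges: P1→J3 (2), J6→J3 (3), J5→J3 (2), J7→Out (7); capacity 2 + 3 + 2 + 7 = 14.

14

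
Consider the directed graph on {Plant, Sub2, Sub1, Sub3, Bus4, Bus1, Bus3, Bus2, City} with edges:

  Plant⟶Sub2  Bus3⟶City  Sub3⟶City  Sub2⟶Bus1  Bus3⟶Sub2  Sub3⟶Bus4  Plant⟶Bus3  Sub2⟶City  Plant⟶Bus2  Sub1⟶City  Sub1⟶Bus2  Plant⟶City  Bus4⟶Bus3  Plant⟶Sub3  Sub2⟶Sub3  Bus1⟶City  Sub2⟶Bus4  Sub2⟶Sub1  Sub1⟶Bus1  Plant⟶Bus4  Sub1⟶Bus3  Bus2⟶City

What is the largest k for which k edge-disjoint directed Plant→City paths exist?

Assign every edge capacity 1; by Menger, the answer equals the max flow.
Path Plant→City (+1); total 1.
Path Plant→Sub2→City (+1); total 2.
Path Plant→Sub3→City (+1); total 3.
Path Plant→Bus3→City (+1); total 4.
Path Plant→Bus2→City (+1); total 5.
Path Plant→Bus4→Bus3→Sub2→Sub1→City (+1); total 6.
No residual Plant→City path; max flow = 6.
Certifying cut of size 6: {Plant→Bus2, Plant→Bus3, Plant→Bus4, Plant→City, Plant→Sub2, Plant→Sub3}.

6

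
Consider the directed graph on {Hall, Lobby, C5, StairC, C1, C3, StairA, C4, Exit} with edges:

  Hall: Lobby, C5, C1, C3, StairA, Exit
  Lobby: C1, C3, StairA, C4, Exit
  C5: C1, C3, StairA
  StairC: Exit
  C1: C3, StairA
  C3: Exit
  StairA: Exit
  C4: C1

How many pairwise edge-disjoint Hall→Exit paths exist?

4

Assign every edge capacity 1; by Menger, the answer equals the max flow.
Path Hall→Exit (+1); total 1.
Path Hall→Lobby→Exit (+1); total 2.
Path Hall→C3→Exit (+1); total 3.
Path Hall→StairA→Exit (+1); total 4.
No residual Hall→Exit path; max flow = 4.
Certifying cut of size 4: {C3→Exit, Hall→Exit, Hall→Lobby, StairA→Exit}.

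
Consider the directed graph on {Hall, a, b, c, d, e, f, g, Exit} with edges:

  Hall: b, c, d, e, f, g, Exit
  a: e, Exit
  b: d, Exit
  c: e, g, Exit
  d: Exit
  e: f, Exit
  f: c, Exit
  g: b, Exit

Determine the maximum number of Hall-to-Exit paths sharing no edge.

7

Assign every edge capacity 1; by Menger, the answer equals the max flow.
Path Hall→Exit (+1); total 1.
Path Hall→b→Exit (+1); total 2.
Path Hall→c→Exit (+1); total 3.
Path Hall→d→Exit (+1); total 4.
Path Hall→e→Exit (+1); total 5.
Path Hall→f→Exit (+1); total 6.
Path Hall→g→Exit (+1); total 7.
No residual Hall→Exit path; max flow = 7.
Certifying cut of size 7: {Hall→Exit, Hall→b, Hall→c, Hall→d, Hall→e, Hall→f, Hall→g}.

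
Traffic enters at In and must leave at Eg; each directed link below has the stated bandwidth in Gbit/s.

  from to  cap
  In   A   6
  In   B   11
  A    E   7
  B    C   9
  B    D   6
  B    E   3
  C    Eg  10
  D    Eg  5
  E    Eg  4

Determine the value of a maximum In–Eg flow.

Augment In→A→E→Eg: bottleneck 4, flow now 4.
Augment In→B→C→Eg: bottleneck 9, flow now 13.
Augment In→B→D→Eg: bottleneck 2, flow now 15.
No augmenting path remains; maximum flow = 15.
In the residual graph, reachable from In: {In, A, E}.
Min-cut edges: In→B (11), E→Eg (4); capacity 11 + 4 = 15.
This cut is saturated, so no flow can exceed 15.

15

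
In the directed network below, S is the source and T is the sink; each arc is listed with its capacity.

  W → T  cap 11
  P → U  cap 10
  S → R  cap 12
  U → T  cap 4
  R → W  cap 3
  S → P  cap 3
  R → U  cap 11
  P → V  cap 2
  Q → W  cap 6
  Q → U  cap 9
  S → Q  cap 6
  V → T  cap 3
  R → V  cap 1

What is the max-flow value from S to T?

16

Augment S→P→U→T: bottleneck 3, flow now 3.
Augment S→Q→U→T: bottleneck 1, flow now 4.
Augment S→Q→W→T: bottleneck 5, flow now 9.
Augment S→R→V→T: bottleneck 1, flow now 10.
Augment S→R→W→T: bottleneck 3, flow now 13.
Augment S→R→U→P→V→T: bottleneck 2, flow now 15. (uses reverse residual edge)
Augment S→R→U→Q→W→T: bottleneck 1, flow now 16. (uses reverse residual edge)
No augmenting path remains; maximum flow = 16.
In the residual graph, reachable from S: {S, P, R, U}.
Min-cut edges: S→Q (6), P→V (2), R→V (1), R→W (3), U→T (4); capacity 6 + 2 + 1 + 3 + 4 = 16.
This cut is saturated, so no flow can exceed 16.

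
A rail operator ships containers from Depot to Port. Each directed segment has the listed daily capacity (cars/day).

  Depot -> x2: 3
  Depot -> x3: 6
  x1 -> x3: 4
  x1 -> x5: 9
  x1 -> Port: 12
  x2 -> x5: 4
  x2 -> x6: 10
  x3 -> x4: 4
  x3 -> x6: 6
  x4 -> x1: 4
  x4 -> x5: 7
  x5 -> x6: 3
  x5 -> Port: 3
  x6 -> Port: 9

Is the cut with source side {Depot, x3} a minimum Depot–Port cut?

No — its capacity is 13, but the minimum cut has capacity 9.

Given cut capacity: 3 + 4 + 6 = 13.
Augment Depot→x2→x5→Port: bottleneck 3, flow now 3.
Augment Depot→x3→x6→Port: bottleneck 6, flow now 9.
No augmenting path remains; maximum flow = 9.
In the residual graph, reachable from Depot: {Depot}.
Min-cut edges: Depot→x2 (3), Depot→x3 (6); capacity 3 + 6 = 9.
Cut capacity 13 exceeds the max flow 9, so it is not minimum.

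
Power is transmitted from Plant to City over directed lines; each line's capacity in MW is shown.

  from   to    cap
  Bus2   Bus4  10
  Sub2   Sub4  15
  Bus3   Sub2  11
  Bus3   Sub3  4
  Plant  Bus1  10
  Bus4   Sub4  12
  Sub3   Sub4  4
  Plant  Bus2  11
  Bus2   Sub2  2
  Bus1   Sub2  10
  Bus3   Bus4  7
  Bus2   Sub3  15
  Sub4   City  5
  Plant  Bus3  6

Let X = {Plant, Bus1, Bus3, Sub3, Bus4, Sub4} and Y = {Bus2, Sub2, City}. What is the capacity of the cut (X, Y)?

Edges leaving {Plant, Bus1, Bus3, Sub3, Bus4, Sub4}: Plant→Bus2 (11), Bus1→Sub2 (10), Bus3→Sub2 (11), Sub4→City (5).
Cut capacity = 11 + 10 + 11 + 5 = 37.

37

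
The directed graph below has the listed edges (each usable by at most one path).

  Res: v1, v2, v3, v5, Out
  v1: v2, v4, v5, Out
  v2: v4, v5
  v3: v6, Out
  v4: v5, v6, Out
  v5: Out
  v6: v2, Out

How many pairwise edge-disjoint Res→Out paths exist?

5

Assign every edge capacity 1; by Menger, the answer equals the max flow.
Path Res→Out (+1); total 1.
Path Res→v1→Out (+1); total 2.
Path Res→v3→Out (+1); total 3.
Path Res→v5→Out (+1); total 4.
Path Res→v2→v4→Out (+1); total 5.
No residual Res→Out path; max flow = 5.
Certifying cut of size 5: {Res→Out, Res→v1, Res→v2, Res→v3, Res→v5}.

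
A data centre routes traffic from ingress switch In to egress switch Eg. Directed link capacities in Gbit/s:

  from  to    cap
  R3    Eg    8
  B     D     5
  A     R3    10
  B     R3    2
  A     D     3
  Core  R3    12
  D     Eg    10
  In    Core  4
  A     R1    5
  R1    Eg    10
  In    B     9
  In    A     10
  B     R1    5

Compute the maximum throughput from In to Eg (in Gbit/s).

23

Augment In→A→R1→Eg: bottleneck 5, flow now 5.
Augment In→A→D→Eg: bottleneck 3, flow now 8.
Augment In→A→R3→Eg: bottleneck 2, flow now 10.
Augment In→Core→R3→Eg: bottleneck 4, flow now 14.
Augment In→B→R1→Eg: bottleneck 5, flow now 19.
Augment In→B→D→Eg: bottleneck 4, flow now 23.
No augmenting path remains; maximum flow = 23.
In the residual graph, reachable from In: {In}.
Min-cut edges: In→A (10), In→Core (4), In→B (9); capacity 10 + 4 + 9 = 23.
This cut is saturated, so no flow can exceed 23.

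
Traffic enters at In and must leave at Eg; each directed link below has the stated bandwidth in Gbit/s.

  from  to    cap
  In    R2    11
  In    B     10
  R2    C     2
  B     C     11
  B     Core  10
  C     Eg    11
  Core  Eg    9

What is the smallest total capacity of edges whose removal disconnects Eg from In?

12

Augment In→R2→C→Eg: bottleneck 2, flow now 2.
Augment In→B→C→Eg: bottleneck 9, flow now 11.
Augment In→B→Core→Eg: bottleneck 1, flow now 12.
No augmenting path remains; maximum flow = 12.
By max-flow min-cut, the minimum cut capacity equals the max flow.
In the residual graph, reachable from In: {In, R2}.
Min-cut edges: In→B (10), R2→C (2); capacity 10 + 2 = 12.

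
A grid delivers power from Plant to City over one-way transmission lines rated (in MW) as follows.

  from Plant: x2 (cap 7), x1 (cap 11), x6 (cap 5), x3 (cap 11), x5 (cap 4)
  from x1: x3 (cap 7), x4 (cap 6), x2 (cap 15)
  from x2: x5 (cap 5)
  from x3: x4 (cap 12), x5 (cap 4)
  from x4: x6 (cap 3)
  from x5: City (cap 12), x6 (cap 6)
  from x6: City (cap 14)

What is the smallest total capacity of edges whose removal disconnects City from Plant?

21

Augment Plant→x5→City: bottleneck 4, flow now 4.
Augment Plant→x6→City: bottleneck 5, flow now 9.
Augment Plant→x2→x5→City: bottleneck 5, flow now 14.
Augment Plant→x3→x5→City: bottleneck 3, flow now 17.
Augment Plant→x1→x4→x6→City: bottleneck 3, flow now 20.
Augment Plant→x3→x5→x6→City: bottleneck 1, flow now 21.
No augmenting path remains; maximum flow = 21.
By max-flow min-cut, the minimum cut capacity equals the max flow.
In the residual graph, reachable from Plant: {Plant, x1, x2, x3, x4}.
Min-cut edges: Plant→x5 (4), Plant→x6 (5), x2→x5 (5), x3→x5 (4), x4→x6 (3); capacity 4 + 5 + 5 + 4 + 3 = 21.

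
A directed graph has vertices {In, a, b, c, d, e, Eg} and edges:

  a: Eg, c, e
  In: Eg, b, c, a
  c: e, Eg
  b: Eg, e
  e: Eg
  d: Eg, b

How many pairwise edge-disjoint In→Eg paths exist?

Assign every edge capacity 1; by Menger, the answer equals the max flow.
Path In→Eg (+1); total 1.
Path In→a→Eg (+1); total 2.
Path In→b→Eg (+1); total 3.
Path In→c→Eg (+1); total 4.
No residual In→Eg path; max flow = 4.
Certifying cut of size 4: {In→Eg, In→a, In→b, In→c}.

4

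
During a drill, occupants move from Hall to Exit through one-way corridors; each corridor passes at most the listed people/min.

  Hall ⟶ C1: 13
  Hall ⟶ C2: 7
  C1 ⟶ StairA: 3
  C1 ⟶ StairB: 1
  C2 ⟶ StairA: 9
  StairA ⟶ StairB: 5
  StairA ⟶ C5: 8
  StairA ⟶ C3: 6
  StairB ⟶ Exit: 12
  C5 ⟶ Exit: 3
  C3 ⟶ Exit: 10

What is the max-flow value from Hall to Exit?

11

Augment Hall→C1→StairB→Exit: bottleneck 1, flow now 1.
Augment Hall→C1→StairA→StairB→Exit: bottleneck 3, flow now 4.
Augment Hall→C2→StairA→StairB→Exit: bottleneck 2, flow now 6.
Augment Hall→C2→StairA→C5→Exit: bottleneck 3, flow now 9.
Augment Hall→C2→StairA→C3→Exit: bottleneck 2, flow now 11.
No augmenting path remains; maximum flow = 11.
In the residual graph, reachable from Hall: {Hall, C1}.
Min-cut edges: Hall→C2 (7), C1→StairA (3), C1→StairB (1); capacity 7 + 3 + 1 = 11.
This cut is saturated, so no flow can exceed 11.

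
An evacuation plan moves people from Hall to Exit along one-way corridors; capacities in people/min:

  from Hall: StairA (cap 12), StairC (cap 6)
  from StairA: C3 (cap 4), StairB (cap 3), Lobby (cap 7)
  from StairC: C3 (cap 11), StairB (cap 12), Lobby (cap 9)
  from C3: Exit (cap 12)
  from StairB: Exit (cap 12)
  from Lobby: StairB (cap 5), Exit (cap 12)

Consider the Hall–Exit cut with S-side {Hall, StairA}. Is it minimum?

Given cut capacity: 6 + 4 + 3 + 7 = 20.
Augment Hall→StairA→C3→Exit: bottleneck 4, flow now 4.
Augment Hall→StairA→StairB→Exit: bottleneck 3, flow now 7.
Augment Hall→StairA→Lobby→Exit: bottleneck 5, flow now 12.
Augment Hall→StairC→C3→Exit: bottleneck 6, flow now 18.
No augmenting path remains; maximum flow = 18.
In the residual graph, reachable from Hall: {Hall}.
Min-cut edges: Hall→StairA (12), Hall→StairC (6); capacity 12 + 6 = 18.
Cut capacity 20 exceeds the max flow 18, so it is not minimum.

No — its capacity is 20, but the minimum cut has capacity 18.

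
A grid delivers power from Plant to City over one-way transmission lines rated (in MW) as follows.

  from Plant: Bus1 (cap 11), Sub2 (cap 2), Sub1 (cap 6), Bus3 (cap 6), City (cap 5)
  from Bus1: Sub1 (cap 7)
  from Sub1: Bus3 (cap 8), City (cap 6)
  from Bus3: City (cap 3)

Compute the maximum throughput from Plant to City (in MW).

14

Augment Plant→City: bottleneck 5, flow now 5.
Augment Plant→Sub1→City: bottleneck 6, flow now 11.
Augment Plant→Bus3→City: bottleneck 3, flow now 14.
No augmenting path remains; maximum flow = 14.
In the residual graph, reachable from Plant: {Plant, Bus1, Sub2, Sub1, Bus3}.
Min-cut edges: Plant→City (5), Sub1→City (6), Bus3→City (3); capacity 5 + 6 + 3 = 14.
This cut is saturated, so no flow can exceed 14.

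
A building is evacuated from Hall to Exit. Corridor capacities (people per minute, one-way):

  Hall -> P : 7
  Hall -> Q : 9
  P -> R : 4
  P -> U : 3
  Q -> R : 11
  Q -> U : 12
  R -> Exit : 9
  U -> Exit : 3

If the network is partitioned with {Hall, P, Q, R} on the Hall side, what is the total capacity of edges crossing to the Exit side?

24

Edges leaving {Hall, P, Q, R}: P→U (3), Q→U (12), R→Exit (9).
Cut capacity = 3 + 12 + 9 = 24.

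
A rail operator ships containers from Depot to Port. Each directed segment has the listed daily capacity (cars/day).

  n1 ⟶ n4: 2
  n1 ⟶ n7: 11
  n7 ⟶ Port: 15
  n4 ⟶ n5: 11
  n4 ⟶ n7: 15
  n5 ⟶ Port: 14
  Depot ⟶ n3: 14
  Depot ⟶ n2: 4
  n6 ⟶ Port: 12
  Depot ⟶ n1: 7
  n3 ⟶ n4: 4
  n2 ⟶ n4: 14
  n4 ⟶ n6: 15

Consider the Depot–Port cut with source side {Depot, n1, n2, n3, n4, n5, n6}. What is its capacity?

Edges leaving {Depot, n1, n2, n3, n4, n5, n6}: n1→n7 (11), n4→n7 (15), n5→Port (14), n6→Port (12).
Cut capacity = 11 + 15 + 14 + 12 = 52.

52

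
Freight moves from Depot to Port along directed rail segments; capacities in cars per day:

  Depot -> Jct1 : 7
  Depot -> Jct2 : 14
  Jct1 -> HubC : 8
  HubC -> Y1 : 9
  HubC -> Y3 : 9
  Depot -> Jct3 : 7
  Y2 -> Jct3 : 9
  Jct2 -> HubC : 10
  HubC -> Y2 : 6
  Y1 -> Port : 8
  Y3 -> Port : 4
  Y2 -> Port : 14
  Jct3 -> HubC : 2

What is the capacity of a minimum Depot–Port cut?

Augment Depot→Jct1→HubC→Y1→Port: bottleneck 7, flow now 7.
Augment Depot→Jct3→HubC→Y1→Port: bottleneck 1, flow now 8.
Augment Depot→Jct3→HubC→Y2→Port: bottleneck 1, flow now 9.
Augment Depot→Jct2→HubC→Y2→Port: bottleneck 5, flow now 14.
Augment Depot→Jct2→HubC→Y3→Port: bottleneck 4, flow now 18.
No augmenting path remains; maximum flow = 18.
By max-flow min-cut, the minimum cut capacity equals the max flow.
In the residual graph, reachable from Depot: {Depot, Jct1, Jct3, Jct2, HubC, Y1, Y3}.
Min-cut edges: HubC→Y2 (6), Y1→Port (8), Y3→Port (4); capacity 6 + 8 + 4 = 18.

18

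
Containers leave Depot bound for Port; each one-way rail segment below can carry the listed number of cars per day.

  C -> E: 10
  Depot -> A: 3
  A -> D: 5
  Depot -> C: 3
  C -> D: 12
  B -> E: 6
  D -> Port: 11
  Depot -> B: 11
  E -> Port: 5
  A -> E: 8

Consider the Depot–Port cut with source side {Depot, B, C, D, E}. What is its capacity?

Edges leaving {Depot, B, C, D, E}: Depot→A (3), D→Port (11), E→Port (5).
Cut capacity = 3 + 11 + 5 = 19.

19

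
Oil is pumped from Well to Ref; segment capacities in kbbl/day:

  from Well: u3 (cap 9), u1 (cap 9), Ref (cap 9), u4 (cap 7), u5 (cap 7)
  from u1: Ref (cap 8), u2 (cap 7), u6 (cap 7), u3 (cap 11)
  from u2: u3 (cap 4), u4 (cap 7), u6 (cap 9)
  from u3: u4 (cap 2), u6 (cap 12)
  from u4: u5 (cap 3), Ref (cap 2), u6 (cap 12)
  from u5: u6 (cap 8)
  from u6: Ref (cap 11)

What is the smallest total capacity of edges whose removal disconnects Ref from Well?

30

Augment Well→Ref: bottleneck 9, flow now 9.
Augment Well→u1→Ref: bottleneck 8, flow now 17.
Augment Well→u4→Ref: bottleneck 2, flow now 19.
Augment Well→u1→u6→Ref: bottleneck 1, flow now 20.
Augment Well→u3→u6→Ref: bottleneck 9, flow now 29.
Augment Well→u4→u6→Ref: bottleneck 1, flow now 30.
No augmenting path remains; maximum flow = 30.
By max-flow min-cut, the minimum cut capacity equals the max flow.
In the residual graph, reachable from Well: {Well, u1, u2, u3, u4, u5, u6}.
Min-cut edges: Well→Ref (9), u1→Ref (8), u4→Ref (2), u6→Ref (11); capacity 9 + 8 + 2 + 11 = 30.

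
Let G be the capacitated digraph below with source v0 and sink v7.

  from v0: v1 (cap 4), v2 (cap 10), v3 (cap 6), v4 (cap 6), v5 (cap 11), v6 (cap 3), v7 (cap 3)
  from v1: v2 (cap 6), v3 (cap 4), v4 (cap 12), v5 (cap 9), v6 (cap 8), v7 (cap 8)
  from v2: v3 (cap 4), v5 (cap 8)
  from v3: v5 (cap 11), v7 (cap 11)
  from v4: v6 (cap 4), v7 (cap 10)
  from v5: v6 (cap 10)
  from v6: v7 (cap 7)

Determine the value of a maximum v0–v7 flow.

30

Augment v0→v7: bottleneck 3, flow now 3.
Augment v0→v1→v7: bottleneck 4, flow now 7.
Augment v0→v3→v7: bottleneck 6, flow now 13.
Augment v0→v4→v7: bottleneck 6, flow now 19.
Augment v0→v6→v7: bottleneck 3, flow now 22.
Augment v0→v2→v3→v7: bottleneck 4, flow now 26.
Augment v0→v5→v6→v7: bottleneck 4, flow now 30.
No augmenting path remains; maximum flow = 30.
In the residual graph, reachable from v0: {v0, v2, v5, v6}.
Min-cut edges: v0→v1 (4), v0→v3 (6), v0→v4 (6), v0→v7 (3), v2→v3 (4), v6→v7 (7); capacity 4 + 6 + 6 + 3 + 4 + 7 = 30.
This cut is saturated, so no flow can exceed 30.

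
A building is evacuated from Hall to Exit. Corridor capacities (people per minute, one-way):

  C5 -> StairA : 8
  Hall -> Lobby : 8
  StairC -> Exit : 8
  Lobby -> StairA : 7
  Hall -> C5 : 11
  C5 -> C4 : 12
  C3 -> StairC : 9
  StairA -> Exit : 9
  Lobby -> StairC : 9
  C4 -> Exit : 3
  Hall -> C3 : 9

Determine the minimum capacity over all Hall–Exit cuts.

20

Augment Hall→C5→C4→Exit: bottleneck 3, flow now 3.
Augment Hall→C5→StairA→Exit: bottleneck 8, flow now 11.
Augment Hall→Lobby→StairC→Exit: bottleneck 8, flow now 19.
Augment Hall→C3→StairC→Lobby→StairA→Exit: bottleneck 1, flow now 20. (uses reverse residual edge)
No augmenting path remains; maximum flow = 20.
By max-flow min-cut, the minimum cut capacity equals the max flow.
In the residual graph, reachable from Hall: {Hall, C5, Lobby, C3, C4, StairC, StairA}.
Min-cut edges: C4→Exit (3), StairC→Exit (8), StairA→Exit (9); capacity 3 + 8 + 9 = 20.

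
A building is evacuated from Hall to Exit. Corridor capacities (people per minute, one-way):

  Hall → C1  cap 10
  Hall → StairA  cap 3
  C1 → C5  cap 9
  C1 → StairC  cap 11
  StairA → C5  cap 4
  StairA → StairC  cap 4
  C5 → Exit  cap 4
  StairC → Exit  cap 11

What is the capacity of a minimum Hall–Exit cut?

13

Augment Hall→C1→C5→Exit: bottleneck 4, flow now 4.
Augment Hall→C1→StairC→Exit: bottleneck 6, flow now 10.
Augment Hall→StairA→StairC→Exit: bottleneck 3, flow now 13.
No augmenting path remains; maximum flow = 13.
By max-flow min-cut, the minimum cut capacity equals the max flow.
In the residual graph, reachable from Hall: {Hall}.
Min-cut edges: Hall→C1 (10), Hall→StairA (3); capacity 10 + 3 = 13.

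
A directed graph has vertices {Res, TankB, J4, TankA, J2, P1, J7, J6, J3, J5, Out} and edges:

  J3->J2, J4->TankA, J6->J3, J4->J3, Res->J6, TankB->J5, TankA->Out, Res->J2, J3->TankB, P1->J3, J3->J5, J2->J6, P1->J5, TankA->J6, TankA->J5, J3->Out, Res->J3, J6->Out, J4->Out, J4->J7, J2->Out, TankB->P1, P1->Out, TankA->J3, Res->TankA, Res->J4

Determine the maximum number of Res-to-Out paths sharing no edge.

5

Assign every edge capacity 1; by Menger, the answer equals the max flow.
Path Res→J4→Out (+1); total 1.
Path Res→TankA→Out (+1); total 2.
Path Res→J2→Out (+1); total 3.
Path Res→J6→Out (+1); total 4.
Path Res→J3→Out (+1); total 5.
No residual Res→Out path; max flow = 5.
Certifying cut of size 5: {Res→J2, Res→J3, Res→J4, Res→J6, Res→TankA}.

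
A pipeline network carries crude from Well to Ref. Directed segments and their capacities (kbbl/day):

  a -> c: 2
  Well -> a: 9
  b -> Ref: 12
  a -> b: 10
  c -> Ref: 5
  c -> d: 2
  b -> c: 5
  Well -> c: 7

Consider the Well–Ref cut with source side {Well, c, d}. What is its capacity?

14

Edges leaving {Well, c, d}: Well→a (9), c→Ref (5).
Cut capacity = 9 + 5 = 14.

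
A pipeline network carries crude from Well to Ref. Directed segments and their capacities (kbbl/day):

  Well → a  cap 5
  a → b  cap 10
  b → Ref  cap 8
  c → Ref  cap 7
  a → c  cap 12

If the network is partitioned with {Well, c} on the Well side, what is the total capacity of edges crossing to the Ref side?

Edges leaving {Well, c}: Well→a (5), c→Ref (7).
Cut capacity = 5 + 7 = 12.

12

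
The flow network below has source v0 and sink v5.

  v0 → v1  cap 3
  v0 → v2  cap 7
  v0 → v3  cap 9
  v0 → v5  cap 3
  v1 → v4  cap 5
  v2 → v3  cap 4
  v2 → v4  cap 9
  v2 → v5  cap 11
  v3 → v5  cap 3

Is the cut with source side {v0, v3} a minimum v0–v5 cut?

Given cut capacity: 3 + 7 + 3 + 3 = 16.
Augment v0→v5: bottleneck 3, flow now 3.
Augment v0→v2→v5: bottleneck 7, flow now 10.
Augment v0→v3→v5: bottleneck 3, flow now 13.
No augmenting path remains; maximum flow = 13.
In the residual graph, reachable from v0: {v0, v1, v3, v4}.
Min-cut edges: v0→v2 (7), v0→v5 (3), v3→v5 (3); capacity 7 + 3 + 3 = 13.
Cut capacity 16 exceeds the max flow 13, so it is not minimum.

No — its capacity is 16, but the minimum cut has capacity 13.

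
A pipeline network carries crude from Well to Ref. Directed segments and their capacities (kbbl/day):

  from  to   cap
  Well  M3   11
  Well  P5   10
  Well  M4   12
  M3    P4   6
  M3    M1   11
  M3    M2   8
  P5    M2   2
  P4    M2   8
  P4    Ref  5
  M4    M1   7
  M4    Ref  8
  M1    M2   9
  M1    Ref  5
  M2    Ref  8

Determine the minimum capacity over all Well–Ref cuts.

Augment Well→M4→Ref: bottleneck 8, flow now 8.
Augment Well→M3→P4→Ref: bottleneck 5, flow now 13.
Augment Well→M3→M1→Ref: bottleneck 5, flow now 18.
Augment Well→M3→M2→Ref: bottleneck 1, flow now 19.
Augment Well→P5→M2→Ref: bottleneck 2, flow now 21.
Augment Well→M4→M1→M2→Ref: bottleneck 4, flow now 25.
No augmenting path remains; maximum flow = 25.
By max-flow min-cut, the minimum cut capacity equals the max flow.
In the residual graph, reachable from Well: {Well, P5}.
Min-cut edges: Well→M3 (11), Well→M4 (12), P5→M2 (2); capacity 11 + 12 + 2 = 25.

25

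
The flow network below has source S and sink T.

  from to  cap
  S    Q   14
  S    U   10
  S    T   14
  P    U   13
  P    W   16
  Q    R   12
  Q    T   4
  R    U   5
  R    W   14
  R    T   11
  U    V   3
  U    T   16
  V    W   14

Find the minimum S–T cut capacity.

Augment S→T: bottleneck 14, flow now 14.
Augment S→Q→T: bottleneck 4, flow now 18.
Augment S→U→T: bottleneck 10, flow now 28.
Augment S→Q→R→T: bottleneck 10, flow now 38.
No augmenting path remains; maximum flow = 38.
By max-flow min-cut, the minimum cut capacity equals the max flow.
In the residual graph, reachable from S: {S}.
Min-cut edges: S→Q (14), S→U (10), S→T (14); capacity 14 + 10 + 14 = 38.

38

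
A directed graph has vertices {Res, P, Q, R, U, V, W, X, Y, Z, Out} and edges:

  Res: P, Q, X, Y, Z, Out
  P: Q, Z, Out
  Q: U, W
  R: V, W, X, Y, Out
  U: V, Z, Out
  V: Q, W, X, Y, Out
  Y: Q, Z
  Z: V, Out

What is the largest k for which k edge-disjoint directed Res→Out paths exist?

Assign every edge capacity 1; by Menger, the answer equals the max flow.
Path Res→Out (+1); total 1.
Path Res→P→Out (+1); total 2.
Path Res→Z→Out (+1); total 3.
Path Res→Q→U→Out (+1); total 4.
Path Res→Y→Z→V→Out (+1); total 5.
No residual Res→Out path; max flow = 5.
Certifying cut of size 5: {Res→Out, Res→P, Res→Q, Res→Y, Res→Z}.

5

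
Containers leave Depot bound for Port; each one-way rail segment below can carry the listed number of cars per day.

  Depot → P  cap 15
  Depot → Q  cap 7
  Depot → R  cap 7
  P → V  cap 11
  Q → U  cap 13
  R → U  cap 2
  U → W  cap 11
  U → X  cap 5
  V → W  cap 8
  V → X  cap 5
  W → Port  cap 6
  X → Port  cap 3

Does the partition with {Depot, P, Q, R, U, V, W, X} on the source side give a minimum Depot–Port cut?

Given cut capacity: 6 + 3 = 9.
Augment Depot→P→V→W→Port: bottleneck 6, flow now 6.
Augment Depot→P→V→X→Port: bottleneck 3, flow now 9.
No augmenting path remains; maximum flow = 9.
Cut capacity 9 equals the max flow, so it is a minimum cut.

Yes — it is a minimum cut (capacity 9).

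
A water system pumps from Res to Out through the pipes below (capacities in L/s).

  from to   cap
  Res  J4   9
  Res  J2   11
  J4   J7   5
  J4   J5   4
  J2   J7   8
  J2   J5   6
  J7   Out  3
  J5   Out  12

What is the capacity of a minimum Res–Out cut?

13

Augment Res→J4→J7→Out: bottleneck 3, flow now 3.
Augment Res→J4→J5→Out: bottleneck 4, flow now 7.
Augment Res→J2→J5→Out: bottleneck 6, flow now 13.
No augmenting path remains; maximum flow = 13.
By max-flow min-cut, the minimum cut capacity equals the max flow.
In the residual graph, reachable from Res: {Res, J4, J2, J7}.
Min-cut edges: J4→J5 (4), J2→J5 (6), J7→Out (3); capacity 4 + 6 + 3 = 13.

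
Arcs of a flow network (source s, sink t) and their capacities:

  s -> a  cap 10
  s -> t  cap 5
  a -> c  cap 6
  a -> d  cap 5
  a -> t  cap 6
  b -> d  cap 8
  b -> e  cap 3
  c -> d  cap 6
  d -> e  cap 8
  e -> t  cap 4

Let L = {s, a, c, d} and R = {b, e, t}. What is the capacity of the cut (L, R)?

19

Edges leaving {s, a, c, d}: s→t (5), a→t (6), d→e (8).
Cut capacity = 5 + 6 + 8 = 19.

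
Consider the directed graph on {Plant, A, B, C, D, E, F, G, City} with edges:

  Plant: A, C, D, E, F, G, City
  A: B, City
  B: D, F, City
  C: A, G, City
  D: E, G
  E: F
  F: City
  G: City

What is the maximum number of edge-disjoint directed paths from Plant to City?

Assign every edge capacity 1; by Menger, the answer equals the max flow.
Path Plant→City (+1); total 1.
Path Plant→A→City (+1); total 2.
Path Plant→C→City (+1); total 3.
Path Plant→F→City (+1); total 4.
Path Plant→G→City (+1); total 5.
No residual Plant→City path; max flow = 5.
Certifying cut of size 5: {F→City, G→City, Plant→A, Plant→C, Plant→City}.

5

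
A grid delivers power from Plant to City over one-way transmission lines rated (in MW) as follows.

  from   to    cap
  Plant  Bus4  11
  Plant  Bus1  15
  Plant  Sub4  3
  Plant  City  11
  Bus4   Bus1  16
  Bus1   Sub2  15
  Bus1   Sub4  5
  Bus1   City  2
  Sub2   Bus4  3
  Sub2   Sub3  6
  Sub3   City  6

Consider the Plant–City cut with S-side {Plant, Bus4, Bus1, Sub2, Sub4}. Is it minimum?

Yes — it is a minimum cut (capacity 19).

Given cut capacity: 11 + 2 + 6 = 19.
Augment Plant→City: bottleneck 11, flow now 11.
Augment Plant→Bus1→City: bottleneck 2, flow now 13.
Augment Plant→Bus1→Sub2→Sub3→City: bottleneck 6, flow now 19.
No augmenting path remains; maximum flow = 19.
Cut capacity 19 equals the max flow, so it is a minimum cut.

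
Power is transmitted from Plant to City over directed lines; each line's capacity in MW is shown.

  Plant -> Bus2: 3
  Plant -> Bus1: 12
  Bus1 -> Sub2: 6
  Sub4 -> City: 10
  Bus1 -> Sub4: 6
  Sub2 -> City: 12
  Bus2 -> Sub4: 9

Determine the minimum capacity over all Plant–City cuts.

Augment Plant→Bus2→Sub4→City: bottleneck 3, flow now 3.
Augment Plant→Bus1→Sub2→City: bottleneck 6, flow now 9.
Augment Plant→Bus1→Sub4→City: bottleneck 6, flow now 15.
No augmenting path remains; maximum flow = 15.
By max-flow min-cut, the minimum cut capacity equals the max flow.
In the residual graph, reachable from Plant: {Plant}.
Min-cut edges: Plant→Bus2 (3), Plant→Bus1 (12); capacity 3 + 12 = 15.

15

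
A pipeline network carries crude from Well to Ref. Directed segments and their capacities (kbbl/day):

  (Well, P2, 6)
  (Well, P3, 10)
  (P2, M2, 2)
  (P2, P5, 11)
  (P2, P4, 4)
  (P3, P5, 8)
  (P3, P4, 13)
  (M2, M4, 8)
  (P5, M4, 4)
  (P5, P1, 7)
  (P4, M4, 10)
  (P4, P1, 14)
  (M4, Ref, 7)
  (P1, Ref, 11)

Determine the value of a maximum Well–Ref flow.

Augment Well→P2→M2→M4→Ref: bottleneck 2, flow now 2.
Augment Well→P2→P5→M4→Ref: bottleneck 4, flow now 6.
Augment Well→P3→P5→P1→Ref: bottleneck 7, flow now 13.
Augment Well→P3→P4→M4→Ref: bottleneck 1, flow now 14.
Augment Well→P3→P4→P1→Ref: bottleneck 2, flow now 16.
No augmenting path remains; maximum flow = 16.
In the residual graph, reachable from Well: {Well}.
Min-cut edges: Well→P2 (6), Well→P3 (10); capacity 6 + 10 = 16.
This cut is saturated, so no flow can exceed 16.

16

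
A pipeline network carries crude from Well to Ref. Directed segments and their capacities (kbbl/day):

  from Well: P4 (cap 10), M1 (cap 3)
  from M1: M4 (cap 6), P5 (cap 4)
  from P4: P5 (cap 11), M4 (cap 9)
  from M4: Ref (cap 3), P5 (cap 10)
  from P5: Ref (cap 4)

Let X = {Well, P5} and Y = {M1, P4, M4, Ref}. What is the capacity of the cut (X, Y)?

Edges leaving {Well, P5}: Well→M1 (3), Well→P4 (10), P5→Ref (4).
Cut capacity = 3 + 10 + 4 = 17.

17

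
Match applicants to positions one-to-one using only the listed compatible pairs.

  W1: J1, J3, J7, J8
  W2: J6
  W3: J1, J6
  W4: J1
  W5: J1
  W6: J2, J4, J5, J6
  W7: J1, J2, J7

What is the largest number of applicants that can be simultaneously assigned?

5

Unit-capacity flow: source→left, listed edges, right→sink; max matching = max flow.
Augmenting path W1→J1 (+1); matched 1.
Augmenting path W2→J6 (+1); matched 2.
Augmenting path W6→J2 (+1); matched 3.
Augmenting path W7→J7 (+1); matched 4.
Augmenting path W3→J1→W1→J3 (+1); matched 5.
No augmenting path remains; maximum matching = 5.
König certificate: {W1, W6, W7, J1, J6} is a vertex cover of size 5 (every listed pair touches it), so no matching can be larger.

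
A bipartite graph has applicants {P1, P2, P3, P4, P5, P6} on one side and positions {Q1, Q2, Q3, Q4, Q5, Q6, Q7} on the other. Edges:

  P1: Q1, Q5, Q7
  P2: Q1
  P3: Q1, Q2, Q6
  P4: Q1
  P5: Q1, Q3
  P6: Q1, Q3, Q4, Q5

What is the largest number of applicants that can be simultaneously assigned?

Unit-capacity flow: source→left, listed edges, right→sink; max matching = max flow.
Augmenting path P1→Q1 (+1); matched 1.
Augmenting path P3→Q2 (+1); matched 2.
Augmenting path P5→Q3 (+1); matched 3.
Augmenting path P6→Q4 (+1); matched 4.
Augmenting path P2→Q1→P1→Q5 (+1); matched 5.
No augmenting path remains; maximum matching = 5.
König certificate: {P1, P3, P5, P6, Q1} is a vertex cover of size 5 (every listed pair touches it), so no matching can be larger.

5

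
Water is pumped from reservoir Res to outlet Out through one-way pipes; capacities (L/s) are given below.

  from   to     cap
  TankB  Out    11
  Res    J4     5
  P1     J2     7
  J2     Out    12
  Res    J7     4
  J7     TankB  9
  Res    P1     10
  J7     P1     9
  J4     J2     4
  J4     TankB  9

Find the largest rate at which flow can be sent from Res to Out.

Augment Res→P1→J2→Out: bottleneck 7, flow now 7.
Augment Res→J7→TankB→Out: bottleneck 4, flow now 11.
Augment Res→J4→TankB→Out: bottleneck 5, flow now 16.
No augmenting path remains; maximum flow = 16.
In the residual graph, reachable from Res: {Res, P1}.
Min-cut edges: Res→J7 (4), Res→J4 (5), P1→J2 (7); capacity 4 + 5 + 7 = 16.
This cut is saturated, so no flow can exceed 16.

16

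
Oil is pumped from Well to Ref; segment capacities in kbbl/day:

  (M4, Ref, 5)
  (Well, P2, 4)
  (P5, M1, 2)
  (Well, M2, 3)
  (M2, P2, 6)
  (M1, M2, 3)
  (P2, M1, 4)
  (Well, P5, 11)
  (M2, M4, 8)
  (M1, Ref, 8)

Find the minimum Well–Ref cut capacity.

Augment Well→P2→M1→Ref: bottleneck 4, flow now 4.
Augment Well→M2→M4→Ref: bottleneck 3, flow now 7.
Augment Well→P5→M1→Ref: bottleneck 2, flow now 9.
No augmenting path remains; maximum flow = 9.
By max-flow min-cut, the minimum cut capacity equals the max flow.
In the residual graph, reachable from Well: {Well, P5}.
Min-cut edges: Well→P2 (4), Well→M2 (3), P5→M1 (2); capacity 4 + 3 + 2 = 9.

9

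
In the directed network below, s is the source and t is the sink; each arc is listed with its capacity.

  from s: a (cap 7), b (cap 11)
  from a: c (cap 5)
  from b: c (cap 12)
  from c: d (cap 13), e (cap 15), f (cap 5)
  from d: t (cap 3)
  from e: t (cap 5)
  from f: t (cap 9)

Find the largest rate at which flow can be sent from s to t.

13

Augment s→a→c→d→t: bottleneck 3, flow now 3.
Augment s→a→c→e→t: bottleneck 2, flow now 5.
Augment s→b→c→e→t: bottleneck 3, flow now 8.
Augment s→b→c→f→t: bottleneck 5, flow now 13.
No augmenting path remains; maximum flow = 13.
In the residual graph, reachable from s: {s, a, b, c, d, e}.
Min-cut edges: c→f (5), d→t (3), e→t (5); capacity 5 + 3 + 5 = 13.
This cut is saturated, so no flow can exceed 13.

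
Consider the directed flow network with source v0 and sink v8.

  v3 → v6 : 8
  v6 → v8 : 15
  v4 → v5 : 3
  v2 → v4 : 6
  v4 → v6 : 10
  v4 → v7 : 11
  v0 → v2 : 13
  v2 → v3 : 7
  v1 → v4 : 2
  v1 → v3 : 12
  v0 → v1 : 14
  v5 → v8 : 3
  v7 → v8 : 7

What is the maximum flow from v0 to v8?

Augment v0→v1→v3→v6→v8: bottleneck 8, flow now 8.
Augment v0→v1→v4→v5→v8: bottleneck 2, flow now 10.
Augment v0→v2→v4→v5→v8: bottleneck 1, flow now 11.
Augment v0→v2→v4→v6→v8: bottleneck 5, flow now 16.
No augmenting path remains; maximum flow = 16.
In the residual graph, reachable from v0: {v0, v1, v2, v3}.
Min-cut edges: v1→v4 (2), v2→v4 (6), v3→v6 (8); capacity 2 + 6 + 8 = 16.
This cut is saturated, so no flow can exceed 16.

16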